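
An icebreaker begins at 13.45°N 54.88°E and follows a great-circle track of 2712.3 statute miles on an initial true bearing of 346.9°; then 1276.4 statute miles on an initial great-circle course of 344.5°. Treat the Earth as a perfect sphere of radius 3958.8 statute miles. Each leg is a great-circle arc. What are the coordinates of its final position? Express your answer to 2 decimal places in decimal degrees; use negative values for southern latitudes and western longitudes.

Apply the spherical direct solution leg by leg, carrying full precision between legs.
Leg 1: from (13.45°, 54.88°), δ = 2712.3/3958.8 = 0.685132 rad, θ = 346.9° → φ = 51.22°, λ = 41.64°.
Leg 2: from (51.22°, 41.64°), δ = 1276.4/3958.8 = 0.322421 rad, θ = 344.5° → φ = 68.53°, λ = 28.27°.

latitude 68.53°, longitude 28.27°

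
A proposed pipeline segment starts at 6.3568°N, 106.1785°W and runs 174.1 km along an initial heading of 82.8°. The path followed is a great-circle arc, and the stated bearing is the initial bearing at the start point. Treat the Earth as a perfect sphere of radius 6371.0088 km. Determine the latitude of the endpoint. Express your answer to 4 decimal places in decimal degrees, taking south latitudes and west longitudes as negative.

Angular distance δ = d/R = 174.1 / 6371.0088 = 0.027327 rad.
With φ₁ = 6.3568° = 0.110947 rad and θ = 82.8° = 1.445133 rad:
sin φ₂ = sin φ₁ cos δ + cos φ₁ sin δ cos θ = (0.110720)(0.999627) + (0.993852)(0.027324)(0.125333) = 0.114082
φ₂ = asin(0.114082) = 0.114331 rad = 6.5507°.
Then Δλ = atan2(0.026941, 0.986996) = 0.027290 rad, from sin θ sin δ cos φ₁ over cos δ − sin φ₁ sin φ₂.
λ₂ = -106.1785° + 1.5636° = -104.6149°.

latitude 6.5507°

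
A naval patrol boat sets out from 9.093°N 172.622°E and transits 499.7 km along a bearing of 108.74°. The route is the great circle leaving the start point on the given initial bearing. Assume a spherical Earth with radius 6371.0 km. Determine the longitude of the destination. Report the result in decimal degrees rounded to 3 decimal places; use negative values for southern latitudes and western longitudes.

longitude 176.915°

The arc subtends δ = 499.7/6371 = 0.078434 rad at the centre.
Converting: φ₁ = 0.158703 rad, θ = 1.897871 rad.
Destination latitude: φ₂ = arcsin( sin φ₁ cos δ + cos φ₁ sin δ cos θ ) = arcsin(0.132695) = 7.625°.
Then Δλ = atan2(0.073267, 0.975955) = 0.074931 rad, from sin θ sin δ cos φ₁ over cos δ − sin φ₁ sin φ₂.
λ₂ = 172.622° + 4.293° = 176.915°.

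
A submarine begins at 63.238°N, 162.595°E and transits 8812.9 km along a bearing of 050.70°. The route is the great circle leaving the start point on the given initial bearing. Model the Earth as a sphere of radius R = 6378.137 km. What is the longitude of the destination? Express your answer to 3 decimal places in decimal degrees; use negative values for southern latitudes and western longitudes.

Central angle δ = d/R = 1.381736 rad.
With φ₁ = 63.238° = 1.103711 rad and θ = 50.7° = 0.884882 rad:
Destination latitude: φ₂ = arcsin( sin φ₁ cos δ + cos φ₁ sin δ cos θ ) = arcsin(0.447926) = 26.611°.
Then Δλ = atan2(0.342240, -0.212010) = 2.125414 rad, from sin θ sin δ cos φ₁ over cos δ − sin φ₁ sin φ₂.
λ₂ = 162.595° + 121.777° = 284.372°, normalized to (−180°, 180°] → -75.628°.

longitude -75.628°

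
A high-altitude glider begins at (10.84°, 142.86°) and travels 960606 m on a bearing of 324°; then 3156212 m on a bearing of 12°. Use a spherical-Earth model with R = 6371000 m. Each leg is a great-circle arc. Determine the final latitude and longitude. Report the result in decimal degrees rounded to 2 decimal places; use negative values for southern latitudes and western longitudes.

latitude 45.35°, longitude 145.62°

Apply the spherical direct solution leg by leg, carrying full precision between legs.
Leg 1: from (10.84°, 142.86°), δ = 960606/6371000 = 0.150778 rad, θ = 324° → φ = 17.78°, λ = 137.54°.
Leg 2: from (17.78°, 137.54°), δ = 3156212/6371000 = 0.495403 rad, θ = 12° → φ = 45.35°, λ = 145.62°.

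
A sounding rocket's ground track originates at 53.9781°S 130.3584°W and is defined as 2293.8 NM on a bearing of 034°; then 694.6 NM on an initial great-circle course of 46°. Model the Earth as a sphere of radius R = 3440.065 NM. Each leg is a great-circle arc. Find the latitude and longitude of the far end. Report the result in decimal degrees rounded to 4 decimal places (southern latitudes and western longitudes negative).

Apply the spherical direct solution leg by leg, carrying full precision between legs.
Leg 1: from (-53.9781°, -130.3584°), δ = 2293.8/3440.065 = 0.666790 rad, θ = 34° → φ = -19.5131°, λ = -108.8329°.
Leg 2: from (-19.5131°, -108.8329°), δ = 694.6/3440.065 = 0.201915 rad, θ = 46° → φ = -11.2989°, λ = -100.3733°.

latitude -11.2989°, longitude -100.3733°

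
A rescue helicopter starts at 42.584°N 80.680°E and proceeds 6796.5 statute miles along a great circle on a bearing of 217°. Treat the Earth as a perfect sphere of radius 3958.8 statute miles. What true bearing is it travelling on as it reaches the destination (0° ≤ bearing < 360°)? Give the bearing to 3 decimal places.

final bearing 217.193°

The arc subtends δ = 6796.5/3958.8 = 1.716808 rad at the centre.
With φ₁ = 42.584° = 0.743231 rad and θ = 217° = 3.787364 rad:
sin φ₂ = sin φ₁ cos δ + cos φ₁ sin δ cos θ = (0.676670)(-0.145494) + (0.736286)(0.989359)(-0.798636) = -0.680218
φ₂ = asin(-0.680218) = -0.748060 rad = -42.861°.
For the longitude increment, Δλ = atan2( sin θ sin δ cos φ₁, cos δ − sin φ₁ sin φ₂ ) = atan2(-0.438393, 0.314790) = -54.320°.
λ₂ = λ₁ + Δλ = 26.360°.
The forward bearing on arrival equals the back-azimuth from the destination plus 180°.
Back-azimuth from P₂ (-42.861°, 26.360°) to P₁ (42.584°, 80.680°), with Δλ' = λ₁ − λ₂ = 54.320°: atan2( sin Δλ' cos φ₁ , cos φ₂ sin φ₁ − sin φ₂ cos φ₁ cos Δλ' ) = 37.193°.
Final bearing = (37.193° + 180°) mod 360° = 217.193°.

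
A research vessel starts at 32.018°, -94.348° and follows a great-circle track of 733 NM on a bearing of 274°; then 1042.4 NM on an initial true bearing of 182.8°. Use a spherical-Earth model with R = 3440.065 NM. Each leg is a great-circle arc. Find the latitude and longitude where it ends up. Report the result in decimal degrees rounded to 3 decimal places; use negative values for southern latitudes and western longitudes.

Apply the spherical direct solution leg by leg, carrying full precision between legs.
Leg 1: from (32.018°, -94.348°), δ = 733/3440.065 = 0.213077 rad, θ = 274° → φ = 32.053°, λ = -108.760°.
Leg 2: from (32.053°, -108.760°), δ = 1042.4/3440.065 = 0.303018 rad, θ = 182.8° → φ = 14.709°, λ = -109.624°.

latitude 14.709°, longitude -109.624°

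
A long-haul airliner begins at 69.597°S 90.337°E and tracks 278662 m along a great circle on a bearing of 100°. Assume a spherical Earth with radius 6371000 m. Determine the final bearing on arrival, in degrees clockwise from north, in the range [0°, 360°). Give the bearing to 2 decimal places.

final bearing 93.25°

Angular distance δ = d/R = 278662 / 6371000 = 0.043739 rad.
With φ₁ = -69.597° = -1.214697 rad and θ = 100° = 1.745329 rad:
Destination latitude: φ₂ = arcsin( sin φ₁ cos δ + cos φ₁ sin δ cos θ ) = arcsin(-0.939014) = -69.887°.
For the longitude increment, Δλ = atan2( sin θ sin δ cos φ₁, cos δ − sin φ₁ sin φ₂ ) = atan2(0.015012, 0.118940) = 7.194°.
λ₂ = λ₁ + Δλ = 97.531°.
The forward bearing on arrival equals the back-azimuth from the destination plus 180°.
Back-azimuth from P₂ (-69.89°, 97.53°) to P₁ (-69.60°, 90.34°), with Δλ' = λ₁ − λ₂ = -7.19°: atan2( sin Δλ' cos φ₁ , cos φ₂ sin φ₁ − sin φ₂ cos φ₁ cos Δλ' ) = 273.25°.
Final bearing = (273.25° + 180°) mod 360° = 93.25°.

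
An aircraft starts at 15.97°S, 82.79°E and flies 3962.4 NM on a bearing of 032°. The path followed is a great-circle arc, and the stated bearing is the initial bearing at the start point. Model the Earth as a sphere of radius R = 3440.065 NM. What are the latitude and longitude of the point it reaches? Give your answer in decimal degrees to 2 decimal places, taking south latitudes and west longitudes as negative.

δ = 3962.4/3440.065 = 1.151839 rad (65.9955°).
Start latitude φ₁ = -0.278729 rad; initial bearing θ = 0.558505 rad.
Applying the spherical law of cosines for sides, sin φ₂ = sin φ₁ cos δ + cos φ₁ sin δ cos θ = 0.632878, so φ₂ = 39.26°.
Δλ = atan2( sin θ sin δ cos φ₁ , cos δ − sin φ₁ sin φ₂ ) = atan2(0.465405, 0.580935) = 0.675431 rad = 38.70°.
λ₂ = 82.79° + 38.70° = 121.49°.

latitude 39.26°, longitude 121.49°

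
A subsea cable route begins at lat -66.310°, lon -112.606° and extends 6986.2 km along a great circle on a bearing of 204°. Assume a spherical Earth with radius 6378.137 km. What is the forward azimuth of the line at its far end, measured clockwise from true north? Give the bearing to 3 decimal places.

final bearing 345.806°

Angular distance δ = d/R = 6986.2 / 6378.137 = 1.095336 rad.
With φ₁ = -66.310° = -1.157328 rad and θ = 204° = 3.560472 rad:
Destination latitude: φ₂ = arcsin( sin φ₁ cos δ + cos φ₁ sin δ cos θ ) = arcsin(-0.745514) = -48.203°.
Δλ = atan2( sin θ sin δ cos φ₁ , cos δ − sin φ₁ sin φ₂ ) = atan2(-0.145295, -0.224943) = -2.568091 rad = -147.141°.
λ₂ = -112.606° + -147.141° = -259.747°, normalized to (−180°, 180°] → 100.253°.
The forward bearing on arrival equals the back-azimuth from the destination plus 180°.
Back-azimuth from P₂ (-48.203°, 100.253°) to P₁ (-66.310°, -112.606°), with Δλ' = λ₁ − λ₂ = -212.859°: atan2( sin Δλ' cos φ₁ , cos φ₂ sin φ₁ − sin φ₂ cos φ₁ cos Δλ' ) = 165.806°.
Final bearing = (165.806° + 180°) mod 360° = 345.806°.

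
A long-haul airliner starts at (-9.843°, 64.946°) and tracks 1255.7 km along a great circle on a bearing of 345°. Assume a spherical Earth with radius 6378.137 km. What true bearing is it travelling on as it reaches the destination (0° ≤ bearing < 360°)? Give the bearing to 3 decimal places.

final bearing 345.223°

δ = 1255.7/6378.137 = 0.196876 rad (11.2801°).
With φ₁ = -9.843° = -0.171793 rad and θ = 345° = 6.021386 rad:
Applying the spherical law of cosines for sides, sin φ₂ = sin φ₁ cos δ + cos φ₁ sin δ cos θ = 0.018513, so φ₂ = 1.061°.
Then Δλ = atan2(-0.049881, 0.983847) = -0.050657 rad, from sin θ sin δ cos φ₁ over cos δ − sin φ₁ sin φ₂.
λ₂ = 64.946° + -2.902° = 62.044°.
The forward bearing on arrival equals the back-azimuth from the destination plus 180°.
Back-azimuth from P₂ (1.061°, 62.044°) to P₁ (-9.843°, 64.946°), with Δλ' = λ₁ − λ₂ = 2.902°: atan2( sin Δλ' cos φ₁ , cos φ₂ sin φ₁ − sin φ₂ cos φ₁ cos Δλ' ) = 165.223°.
Final bearing = (165.223° + 180°) mod 360° = 345.223°.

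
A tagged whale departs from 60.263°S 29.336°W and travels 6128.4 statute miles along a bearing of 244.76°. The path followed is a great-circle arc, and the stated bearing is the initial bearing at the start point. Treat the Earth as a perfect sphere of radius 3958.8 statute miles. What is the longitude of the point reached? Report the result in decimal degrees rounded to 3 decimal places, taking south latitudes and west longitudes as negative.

Central angle δ = d/R = 1.548045 rad.
With φ₁ = -60.263° = -1.051788 rad and θ = 244.76° = 4.271868 rad:
Destination latitude: φ₂ = arcsin( sin φ₁ cos δ + cos φ₁ sin δ cos θ ) = arcsin(-0.231207) = -13.368°.
Then Δλ = atan2(-0.448548, -0.178010) = -1.948592 rad, from sin θ sin δ cos φ₁ over cos δ − sin φ₁ sin φ₂.
λ₂ = λ₁ + Δλ = -140.982°.

longitude -140.982°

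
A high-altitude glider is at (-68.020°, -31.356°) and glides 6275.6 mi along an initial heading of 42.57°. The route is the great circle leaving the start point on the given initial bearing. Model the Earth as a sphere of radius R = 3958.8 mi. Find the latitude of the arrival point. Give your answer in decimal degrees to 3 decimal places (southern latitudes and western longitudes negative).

δ = 6275.6/3958.8 = 1.585228 rad (90.8269°).
Converting: φ₁ = -1.187173 rad, θ = 0.742987 rad.
Destination latitude: φ₂ = arcsin( sin φ₁ cos δ + cos φ₁ sin δ cos θ ) = arcsin(0.288995) = 16.798°.
Then Δλ = atan2(0.253172, 0.253558) = 0.784638 rad, from sin θ sin δ cos φ₁ over cos δ − sin φ₁ sin φ₂.
Hence λ₂ = -31.356° + 44.956° = 13.600°.

latitude 16.798°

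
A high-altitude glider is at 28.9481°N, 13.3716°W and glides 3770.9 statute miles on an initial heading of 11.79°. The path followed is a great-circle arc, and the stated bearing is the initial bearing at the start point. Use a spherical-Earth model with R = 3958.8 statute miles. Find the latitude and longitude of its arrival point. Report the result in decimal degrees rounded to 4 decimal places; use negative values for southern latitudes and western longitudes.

Angular distance δ = d/R = 3770.9 / 3958.8 = 0.952536 rad.
Converting: φ₁ = 0.505240 rad, θ = 0.205774 rad.
Applying the spherical law of cosines for sides, sin φ₂ = sin φ₁ cos δ + cos φ₁ sin δ cos θ = 0.978576, so φ₂ = 78.1187°.
For the longitude increment, Δλ = atan2( sin θ sin δ cos φ₁, cos δ − sin φ₁ sin φ₂ ) = atan2(0.145699, 0.105971) = 53.9707°.
Hence λ₂ = -13.3716° + 53.9707° = 40.5991°.

latitude 78.1187°, longitude 40.5991°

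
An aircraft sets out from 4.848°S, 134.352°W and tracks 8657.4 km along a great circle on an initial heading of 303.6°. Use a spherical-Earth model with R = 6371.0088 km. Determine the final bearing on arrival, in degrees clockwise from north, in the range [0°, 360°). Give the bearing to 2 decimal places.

final bearing 283.46°

The arc subtends δ = 8657.4/6371.0088 = 1.358874 rad at the centre.
Start latitude φ₁ = -0.084614 rad; initial bearing θ = 5.298820 rad.
Applying the spherical law of cosines for sides, sin φ₂ = sin φ₁ cos δ + cos φ₁ sin δ cos θ = 0.521299, so φ₂ = 31.419°.
Then Δλ = atan2(-0.811374, 0.254396) = -1.266967 rad, from sin θ sin δ cos φ₁ over cos δ − sin φ₁ sin φ₂.
λ₂ = -134.352° + -72.592° = -206.944°, normalized to (−180°, 180°] → 153.056°.
The forward bearing on arrival equals the back-azimuth from the destination plus 180°.
Back-azimuth from P₂ (31.42°, 153.06°) to P₁ (-4.85°, -134.35°), with Δλ' = λ₁ − λ₂ = -287.41°: atan2( sin Δλ' cos φ₁ , cos φ₂ sin φ₁ − sin φ₂ cos φ₁ cos Δλ' ) = 103.46°.
Final bearing = (103.46° + 180°) mod 360° = 283.46°.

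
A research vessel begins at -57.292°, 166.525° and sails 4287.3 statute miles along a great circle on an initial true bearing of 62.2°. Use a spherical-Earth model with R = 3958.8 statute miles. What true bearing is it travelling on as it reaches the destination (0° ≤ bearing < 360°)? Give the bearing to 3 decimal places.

Angular distance δ = d/R = 4287.3 / 3958.8 = 1.082980 rad.
Converting: φ₁ = -0.999934 rad, θ = 1.085595 rad.
sin φ₂ = sin φ₁ cos δ + cos φ₁ sin δ cos θ = (-0.841435)(0.468698) + (0.540358)(0.883358)(0.466387) = -0.171759
φ₂ = asin(-0.171759) = -0.172615 rad = -9.890°.
Δλ = atan2( sin θ sin δ cos φ₁ , cos δ − sin φ₁ sin φ₂ ) = atan2(0.422237, 0.324174) = 0.916029 rad = 52.485°.
λ₂ = 166.525° + 52.485° = 219.010°, normalized to (−180°, 180°] → -140.990°.
The forward bearing on arrival equals the back-azimuth from the destination plus 180°.
Back-azimuth from P₂ (-9.890°, -140.990°) to P₁ (-57.292°, 166.525°), with Δλ' = λ₁ − λ₂ = 307.515°: atan2( sin Δλ' cos φ₁ , cos φ₂ sin φ₁ − sin φ₂ cos φ₁ cos Δλ' ) = 209.026°.
Final bearing = (209.026° + 180°) mod 360° = 29.026°.

final bearing 29.026°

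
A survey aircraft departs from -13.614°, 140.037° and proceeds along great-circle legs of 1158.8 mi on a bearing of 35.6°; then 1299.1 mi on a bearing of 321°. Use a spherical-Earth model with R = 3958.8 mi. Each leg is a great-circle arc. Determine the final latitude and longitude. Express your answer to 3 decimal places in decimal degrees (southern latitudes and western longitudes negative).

Apply the spherical direct solution leg by leg, carrying full precision between legs.
Leg 1: from (-13.614°, 140.037°), δ = 1158.8/3958.8 = 0.292715 rad, θ = 35.6° → φ = 0.153°, λ = 149.707°.
Leg 2: from (0.153°, 149.707°), δ = 1299.1/3958.8 = 0.328155 rad, θ = 321° → φ = 14.655°, λ = 137.605°.

latitude 14.655°, longitude 137.605°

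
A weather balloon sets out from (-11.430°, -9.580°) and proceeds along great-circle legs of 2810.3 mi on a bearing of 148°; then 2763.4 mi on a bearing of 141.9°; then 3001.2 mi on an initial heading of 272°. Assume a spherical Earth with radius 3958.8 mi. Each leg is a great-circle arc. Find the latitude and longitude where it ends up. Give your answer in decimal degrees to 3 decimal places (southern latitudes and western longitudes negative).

latitude -39.747°, longitude 18.559°

Apply the spherical direct solution leg by leg, carrying full precision between legs.
Leg 1: from (-11.430°, -9.580°), δ = 2810.3/3958.8 = 0.709887 rad, θ = 148° → φ = -43.793°, λ = 19.005°.
Leg 2: from (-43.793°, 19.005°), δ = 2763.4/3958.8 = 0.698040 rad, θ = 141.9° → φ = -63.544°, λ = 81.899°.
Leg 3: from (-63.544°, 81.899°), δ = 3001.2/3958.8 = 0.758109 rad, θ = 272° → φ = -39.747°, λ = 18.559°.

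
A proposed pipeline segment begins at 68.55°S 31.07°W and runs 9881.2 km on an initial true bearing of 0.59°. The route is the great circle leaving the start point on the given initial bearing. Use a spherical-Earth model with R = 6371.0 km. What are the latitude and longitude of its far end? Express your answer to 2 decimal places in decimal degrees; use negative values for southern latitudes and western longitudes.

latitude 20.31°, longitude -30.44°

The arc subtends δ = 9881.2/6371 = 1.550965 rad at the centre.
Converting: φ₁ = -1.196423 rad, θ = 0.010297 rad.
Destination latitude: φ₂ = arcsin( sin φ₁ cos δ + cos φ₁ sin δ cos θ ) = arcsin(0.347142) = 20.31°.
For the longitude increment, Δλ = atan2( sin θ sin δ cos φ₁, cos δ − sin φ₁ sin φ₂ ) = atan2(0.003765, 0.342927) = 0.63°.
Hence λ₂ = -31.07° + 0.63° = -30.44°.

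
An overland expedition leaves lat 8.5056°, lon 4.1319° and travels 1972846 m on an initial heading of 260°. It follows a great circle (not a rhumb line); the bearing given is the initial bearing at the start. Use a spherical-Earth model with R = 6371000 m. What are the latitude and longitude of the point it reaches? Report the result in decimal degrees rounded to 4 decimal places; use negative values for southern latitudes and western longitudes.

latitude 5.0794°, longitude -13.4031°

The arc subtends δ = 1972846/6371000 = 0.309660 rad at the centre.
Converting: φ₁ = 0.148451 rad, θ = 4.537856 rad.
Destination latitude: φ₂ = arcsin( sin φ₁ cos δ + cos φ₁ sin δ cos θ ) = arcsin(0.088537) = 5.0794°.
For the longitude increment, Δλ = atan2( sin θ sin δ cos φ₁, cos δ − sin φ₁ sin φ₂ ) = atan2(-0.296805, 0.939342) = -17.5350°.
λ₂ = λ₁ + Δλ = -13.4031°.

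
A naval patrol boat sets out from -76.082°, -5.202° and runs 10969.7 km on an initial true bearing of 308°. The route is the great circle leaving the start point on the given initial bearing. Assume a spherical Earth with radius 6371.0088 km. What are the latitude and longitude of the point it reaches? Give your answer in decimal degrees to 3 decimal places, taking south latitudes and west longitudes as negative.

Central angle δ = d/R = 1.721815 rad.
Start latitude φ₁ = -1.327881 rad; initial bearing θ = 5.375614 rad.
Destination latitude: φ₂ = arcsin( sin φ₁ cos δ + cos φ₁ sin δ cos θ ) = arcsin(0.292430) = 17.003°.
Then Δλ = atan2(-0.187385, 0.133399) = -0.952130 rad, from sin θ sin δ cos φ₁ over cos δ − sin φ₁ sin φ₂.
λ₂ = -5.202° + -54.553° = -59.755°.

latitude 17.003°, longitude -59.755°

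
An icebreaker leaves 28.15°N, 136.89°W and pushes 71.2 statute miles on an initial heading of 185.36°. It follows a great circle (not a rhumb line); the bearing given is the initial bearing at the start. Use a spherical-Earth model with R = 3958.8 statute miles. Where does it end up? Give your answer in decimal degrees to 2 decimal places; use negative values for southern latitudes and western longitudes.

δ = 71.2/3958.8 = 0.017985 rad (1.0305°).
Start latitude φ₁ = 0.491310 rad; initial bearing θ = 3.235142 rad.
Applying the spherical law of cosines for sides, sin φ₂ = sin φ₁ cos δ + cos φ₁ sin δ cos θ = 0.455918, so φ₂ = 27.12°.
For the longitude increment, Δλ = atan2( sin θ sin δ cos φ₁, cos δ − sin φ₁ sin φ₂ ) = atan2(-0.001481, 0.784745) = -0.11°.
λ₂ = λ₁ + Δλ = -137.00°.

latitude 27.12°, longitude -137.00°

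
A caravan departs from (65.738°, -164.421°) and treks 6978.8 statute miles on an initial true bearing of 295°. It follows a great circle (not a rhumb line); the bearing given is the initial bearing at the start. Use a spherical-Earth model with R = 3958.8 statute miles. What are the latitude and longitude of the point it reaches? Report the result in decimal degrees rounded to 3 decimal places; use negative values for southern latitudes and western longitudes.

The arc subtends δ = 6978.8/3958.8 = 1.762857 rad at the centre.
With φ₁ = 65.738° = 1.147345 rad and θ = 295° = 5.148721 rad:
Destination latitude: φ₂ = arcsin( sin φ₁ cos δ + cos φ₁ sin δ cos θ ) = arcsin(-0.003558) = -0.204°.
Δλ = atan2( sin θ sin δ cos φ₁ , cos δ − sin φ₁ sin φ₂ ) = atan2(-0.365563, -0.187639) = -2.045017 rad = -117.171°.
λ₂ = -164.421° + -117.171° = -281.592°, normalized to (−180°, 180°] → 78.408°.

latitude -0.204°, longitude 78.408°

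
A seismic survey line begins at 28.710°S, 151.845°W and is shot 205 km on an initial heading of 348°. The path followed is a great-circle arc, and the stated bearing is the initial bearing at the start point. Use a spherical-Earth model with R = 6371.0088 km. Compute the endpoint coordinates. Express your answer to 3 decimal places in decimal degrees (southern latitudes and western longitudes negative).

Central angle δ = d/R = 0.032177 rad.
Converting: φ₁ = -0.501084 rad, θ = 6.073746 rad.
Destination latitude: φ₂ = arcsin( sin φ₁ cos δ + cos φ₁ sin δ cos θ ) = arcsin(-0.452528) = -26.906°.
For the longitude increment, Δλ = atan2( sin θ sin δ cos φ₁, cos δ − sin φ₁ sin φ₂ ) = atan2(-0.005867, 0.782098) = -0.430°.
λ₂ = -151.845° + -0.430° = -152.275°.

latitude -26.906°, longitude -152.275°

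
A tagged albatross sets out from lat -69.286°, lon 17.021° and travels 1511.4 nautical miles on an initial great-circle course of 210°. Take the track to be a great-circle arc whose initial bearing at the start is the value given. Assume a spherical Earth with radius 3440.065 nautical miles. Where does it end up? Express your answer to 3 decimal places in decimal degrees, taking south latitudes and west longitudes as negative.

The arc subtends δ = 1511.4/3440.065 = 0.439352 rad at the centre.
Converting: φ₁ = -1.209269 rad, θ = 3.665191 rad.
Applying the spherical law of cosines for sides, sin φ₂ = sin φ₁ cos δ + cos φ₁ sin δ cos θ = -0.976817, so φ₂ = -77.639°.
For the longitude increment, Δλ = atan2( sin θ sin δ cos φ₁, cos δ − sin φ₁ sin φ₂ ) = atan2(-0.075224, -0.008646) = -96.556°.
λ₂ = λ₁ + Δλ = -79.535°.

latitude -77.639°, longitude -79.535°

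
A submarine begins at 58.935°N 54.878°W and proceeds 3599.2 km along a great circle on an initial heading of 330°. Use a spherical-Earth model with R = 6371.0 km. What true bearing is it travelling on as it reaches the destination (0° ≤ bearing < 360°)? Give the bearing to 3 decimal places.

final bearing 252.543°

Central angle δ = d/R = 0.564935 rad.
With φ₁ = 58.935° = 1.028610 rad and θ = 330° = 5.759587 rad:
Applying the spherical law of cosines for sides, sin φ₂ = sin φ₁ cos δ + cos φ₁ sin δ cos θ = 0.962731, so φ₂ = 74.308°.
Δλ = atan2( sin θ sin δ cos φ₁ , cos δ − sin φ₁ sin φ₂ ) = atan2(-0.138126, 0.019965) = -1.427246 rad = -81.775°.
λ₂ = λ₁ + Δλ = -136.653°.
The forward bearing on arrival equals the back-azimuth from the destination plus 180°.
Back-azimuth from P₂ (74.308°, -136.653°) to P₁ (58.935°, -54.878°), with Δλ' = λ₁ − λ₂ = 81.775°: atan2( sin Δλ' cos φ₁ , cos φ₂ sin φ₁ − sin φ₂ cos φ₁ cos Δλ' ) = 72.543°.
Final bearing = (72.543° + 180°) mod 360° = 252.543°.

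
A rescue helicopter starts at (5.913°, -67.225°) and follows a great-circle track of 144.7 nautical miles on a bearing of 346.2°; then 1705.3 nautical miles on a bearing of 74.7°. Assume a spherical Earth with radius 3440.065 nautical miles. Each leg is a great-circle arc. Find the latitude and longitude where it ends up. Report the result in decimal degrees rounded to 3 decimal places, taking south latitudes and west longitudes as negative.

Apply the spherical direct solution leg by leg, carrying full precision between legs.
Leg 1: from (5.913°, -67.225°), δ = 144.7/3440.065 = 0.042063 rad, θ = 346.2° → φ = 8.253°, λ = -67.806°.
Leg 2: from (8.253°, -67.806°), δ = 1705.3/3440.065 = 0.495717 rad, θ = 74.7° → φ = 14.506°, λ = -39.517°.

latitude 14.506°, longitude -39.517°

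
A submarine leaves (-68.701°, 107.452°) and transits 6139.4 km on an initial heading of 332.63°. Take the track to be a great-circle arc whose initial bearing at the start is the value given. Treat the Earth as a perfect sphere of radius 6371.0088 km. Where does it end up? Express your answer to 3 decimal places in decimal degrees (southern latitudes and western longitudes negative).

latitude -15.464°, longitude 84.388°

Central angle δ = d/R = 0.963646 rad.
Converting: φ₁ = -1.199059 rad, θ = 5.805489 rad.
Destination latitude: φ₂ = arcsin( sin φ₁ cos δ + cos φ₁ sin δ cos θ ) = arcsin(-0.266639) = -15.464°.
Δλ = atan2( sin θ sin δ cos φ₁ , cos δ − sin φ₁ sin φ₂ ) = atan2(-0.137147, 0.322103) = -0.402536 rad = -23.064°.
λ₂ = 107.452° + -23.064° = 84.388°.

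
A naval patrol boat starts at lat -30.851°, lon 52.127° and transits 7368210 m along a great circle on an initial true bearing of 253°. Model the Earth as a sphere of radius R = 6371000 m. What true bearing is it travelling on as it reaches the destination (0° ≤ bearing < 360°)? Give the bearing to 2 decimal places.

final bearing 294.17°

The arc subtends δ = 7368210/6371000 = 1.156523 rad at the centre.
Start latitude φ₁ = -0.538452 rad; initial bearing θ = 4.415683 rad.
Destination latitude: φ₂ = arcsin( sin φ₁ cos δ + cos φ₁ sin δ cos θ ) = arcsin(-0.436187) = -25.861°.
Δλ = atan2( sin θ sin δ cos φ₁ , cos δ − sin φ₁ sin φ₂ ) = atan2(-0.751543, 0.178845) = -1.337172 rad = -76.614°.
λ₂ = 52.127° + -76.614° = -24.487°.
The forward bearing on arrival equals the back-azimuth from the destination plus 180°.
Back-azimuth from P₂ (-25.86°, -24.49°) to P₁ (-30.85°, 52.13°), with Δλ' = λ₁ − λ₂ = 76.61°: atan2( sin Δλ' cos φ₁ , cos φ₂ sin φ₁ − sin φ₂ cos φ₁ cos Δλ' ) = 114.17°.
Final bearing = (114.17° + 180°) mod 360° = 294.17°.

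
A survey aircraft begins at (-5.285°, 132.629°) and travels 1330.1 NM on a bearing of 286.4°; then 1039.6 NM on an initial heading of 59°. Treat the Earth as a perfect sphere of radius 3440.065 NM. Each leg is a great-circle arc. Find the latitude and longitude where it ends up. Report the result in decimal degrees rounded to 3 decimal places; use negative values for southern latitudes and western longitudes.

latitude 9.964°, longitude 126.429°

Apply the spherical direct solution leg by leg, carrying full precision between legs.
Leg 1: from (-5.285°, 132.629°), δ = 1330.1/3440.065 = 0.386650 rad, θ = 286.4° → φ = 1.186°, λ = 111.417°.
Leg 2: from (1.186°, 111.417°), δ = 1039.6/3440.065 = 0.302204 rad, θ = 59° → φ = 9.964°, λ = 126.429°.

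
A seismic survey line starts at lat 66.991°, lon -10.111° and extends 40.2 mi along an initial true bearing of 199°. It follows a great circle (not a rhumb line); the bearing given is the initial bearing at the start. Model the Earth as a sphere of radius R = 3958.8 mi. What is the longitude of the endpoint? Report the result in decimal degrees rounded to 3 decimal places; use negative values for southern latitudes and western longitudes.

longitude -10.585°

δ = 40.2/3958.8 = 0.010155 rad (0.5818°).
Converting: φ₁ = 1.169214 rad, θ = 3.473205 rad.
Destination latitude: φ₂ = arcsin( sin φ₁ cos δ + cos φ₁ sin δ cos θ ) = arcsin(0.916643) = 66.440°.
Δλ = atan2( sin θ sin δ cos φ₁ , cos δ − sin φ₁ sin φ₂ ) = atan2(-0.001292, 0.156230) = -0.008271 rad = -0.474°.
λ₂ = -10.111° + -0.474° = -10.585°.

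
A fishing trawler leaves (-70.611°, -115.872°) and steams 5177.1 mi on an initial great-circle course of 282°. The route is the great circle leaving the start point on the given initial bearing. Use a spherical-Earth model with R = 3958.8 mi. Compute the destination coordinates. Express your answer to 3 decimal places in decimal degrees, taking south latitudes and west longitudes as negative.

latitude -10.290°, longitude 170.400°

Angular distance δ = d/R = 5177.1 / 3958.8 = 1.307745 rad.
Start latitude φ₁ = -1.232394 rad; initial bearing θ = 4.921828 rad.
sin φ₂ = sin φ₁ cos δ + cos φ₁ sin δ cos θ = (-0.943286)(0.260028) + (0.331980)(0.965601)(0.207912) = -0.178633
φ₂ = asin(-0.178633) = -0.179597 rad = -10.290°.
Then Δλ = atan2(-0.313555, 0.091526) = -1.286789 rad, from sin θ sin δ cos φ₁ over cos δ − sin φ₁ sin φ₂.
λ₂ = -115.872° + -73.728° = -189.600°, normalized to (−180°, 180°] → 170.400°.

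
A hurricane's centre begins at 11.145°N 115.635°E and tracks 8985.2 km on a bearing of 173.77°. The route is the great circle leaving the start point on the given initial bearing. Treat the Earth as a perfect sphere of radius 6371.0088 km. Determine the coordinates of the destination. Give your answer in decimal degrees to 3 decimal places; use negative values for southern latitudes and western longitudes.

δ = 8985.2/6371.0088 = 1.410326 rad (80.8057°).
Start latitude φ₁ = 0.194517 rad; initial bearing θ = 3.032859 rad.
Destination latitude: φ₂ = arcsin( sin φ₁ cos δ + cos φ₁ sin δ cos θ ) = arcsin(-0.931931) = -68.738°.
Then Δλ = atan2(0.105105, 0.339918) = 0.299883 rad, from sin θ sin δ cos φ₁ over cos δ − sin φ₁ sin φ₂.
Hence λ₂ = 115.635° + 17.182° = 132.817°.

latitude -68.738°, longitude 132.817°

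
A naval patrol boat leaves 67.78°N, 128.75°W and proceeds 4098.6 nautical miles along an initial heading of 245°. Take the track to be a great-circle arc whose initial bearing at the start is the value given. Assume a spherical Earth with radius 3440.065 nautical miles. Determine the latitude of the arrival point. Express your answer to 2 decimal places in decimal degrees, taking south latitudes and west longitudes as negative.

Central angle δ = d/R = 1.191431 rad.
Converting: φ₁ = 1.182984 rad, θ = 4.276057 rad.
sin φ₂ = sin φ₁ cos δ + cos φ₁ sin δ cos θ = (0.925739)(0.370331) + (0.378164)(0.928900)(-0.422618) = 0.194374
φ₂ = asin(0.194374) = 0.195619 rad = 11.21°.
Then Δλ = atan2(-0.318365, 0.190392) = -1.031827 rad, from sin θ sin δ cos φ₁ over cos δ − sin φ₁ sin φ₂.
λ₂ = -128.75° + -59.12° = -187.87°, normalized to (−180°, 180°] → 172.13°.

latitude 11.21°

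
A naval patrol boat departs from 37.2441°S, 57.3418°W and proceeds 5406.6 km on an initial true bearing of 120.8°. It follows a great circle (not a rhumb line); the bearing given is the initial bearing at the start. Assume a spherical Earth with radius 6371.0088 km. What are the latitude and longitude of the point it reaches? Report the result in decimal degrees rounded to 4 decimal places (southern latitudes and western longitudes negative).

Central angle δ = d/R = 0.848625 rad.
Converting: φ₁ = -0.650032 rad, θ = 2.108358 rad.
Applying the spherical law of cosines for sides, sin φ₂ = sin φ₁ cos δ + cos φ₁ sin δ cos θ = -0.705920, so φ₂ = -44.9040°.
Δλ = atan2( sin θ sin δ cos φ₁ , cos δ − sin φ₁ sin φ₂ ) = atan2(0.513095, 0.233784) = 1.143267 rad = 65.5044°.
Hence λ₂ = -57.3418° + 65.5044° = 8.1626°.

latitude -44.9040°, longitude 8.1626°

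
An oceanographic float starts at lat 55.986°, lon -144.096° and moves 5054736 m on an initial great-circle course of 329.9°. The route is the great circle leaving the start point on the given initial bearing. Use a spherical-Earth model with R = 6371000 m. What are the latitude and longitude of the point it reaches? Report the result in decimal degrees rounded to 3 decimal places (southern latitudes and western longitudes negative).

latitude 67.873°, longitude 107.527°

Central angle δ = d/R = 0.793398 rad.
Converting: φ₁ = 0.977140 rad, θ = 5.757841 rad.
sin φ₂ = sin φ₁ cos δ + cos φ₁ sin δ cos θ = (0.828901)(0.701428) + (0.559395)(0.712741)(0.865151) = 0.926353
φ₂ = asin(0.926353) = 1.184613 rad = 67.873°.
Then Δλ = atan2(-0.199954, -0.066427) = -1.891538 rad, from sin θ sin δ cos φ₁ over cos δ − sin φ₁ sin φ₂.
λ₂ = -144.096° + -108.377° = -252.473°, normalized to (−180°, 180°] → 107.527°.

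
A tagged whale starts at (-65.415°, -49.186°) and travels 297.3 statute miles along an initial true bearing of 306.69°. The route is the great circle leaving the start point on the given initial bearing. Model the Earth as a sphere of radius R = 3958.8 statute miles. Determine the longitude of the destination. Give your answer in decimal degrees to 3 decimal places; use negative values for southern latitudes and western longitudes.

longitude -56.708°

The arc subtends δ = 297.3/3958.8 = 0.075099 rad at the centre.
With φ₁ = -65.415° = -1.141707 rad and θ = 306.69° = 5.352750 rad:
Destination latitude: φ₂ = arcsin( sin φ₁ cos δ + cos φ₁ sin δ cos θ ) = arcsin(-0.888132) = -62.639°.
Δλ = atan2( sin θ sin δ cos φ₁ , cos δ − sin φ₁ sin φ₂ ) = atan2(-0.025031, 0.189563) = -0.131284 rad = -7.522°.
λ₂ = -49.186° + -7.522° = -56.708°.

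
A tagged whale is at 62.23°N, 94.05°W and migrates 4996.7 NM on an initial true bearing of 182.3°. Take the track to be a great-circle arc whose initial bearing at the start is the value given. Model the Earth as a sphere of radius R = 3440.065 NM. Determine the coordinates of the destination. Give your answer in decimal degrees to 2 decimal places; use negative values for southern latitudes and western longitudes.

The arc subtends δ = 4996.7/3440.065 = 1.452502 rad at the centre.
Start latitude φ₁ = 1.086118 rad; initial bearing θ = 3.181735 rad.
Destination latitude: φ₂ = arcsin( sin φ₁ cos δ + cos φ₁ sin δ cos θ ) = arcsin(-0.357868) = -20.97°.
Δλ = atan2( sin θ sin δ cos φ₁ , cos δ − sin φ₁ sin φ₂ ) = atan2(-0.018568, 0.434670) = -0.042691 rad = -2.45°.
λ₂ = λ₁ + Δλ = -96.50°.

latitude -20.97°, longitude -96.50°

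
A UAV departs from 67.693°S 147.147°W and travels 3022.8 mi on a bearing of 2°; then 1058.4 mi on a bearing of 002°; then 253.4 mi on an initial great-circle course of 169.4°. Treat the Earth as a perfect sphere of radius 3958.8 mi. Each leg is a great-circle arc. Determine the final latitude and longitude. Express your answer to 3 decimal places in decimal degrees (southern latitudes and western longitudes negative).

latitude -12.248°, longitude -144.410°

Apply the spherical direct solution leg by leg, carrying full precision between legs.
Leg 1: from (-67.693°, -147.147°), δ = 3022.8/3958.8 = 0.763565 rad, θ = 2° → φ = -23.954°, λ = -145.634°.
Leg 2: from (-23.954°, -145.634°), δ = 1058.4/3958.8 = 0.267354 rad, θ = 2° → φ = -8.644°, λ = -145.099°.
Leg 3: from (-8.644°, -145.099°), δ = 253.4/3958.8 = 0.064009 rad, θ = 169.4° → φ = -12.248°, λ = -144.410°.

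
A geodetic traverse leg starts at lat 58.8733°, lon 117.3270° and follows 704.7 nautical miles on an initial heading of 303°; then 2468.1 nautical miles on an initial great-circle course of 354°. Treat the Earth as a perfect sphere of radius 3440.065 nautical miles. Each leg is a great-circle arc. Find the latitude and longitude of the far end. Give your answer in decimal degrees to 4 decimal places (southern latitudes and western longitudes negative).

Apply the spherical direct solution leg by leg, carrying full precision between legs.
Leg 1: from (58.8733°, 117.3270°), δ = 704.7/3440.065 = 0.204851 rad, θ = 303° → φ = 63.5598°, λ = 94.7980°.
Leg 2: from (63.5598°, 94.7980°), δ = 2468.1/3440.065 = 0.717457 rad, θ = 354° → φ = 74.9743°, λ = -69.8298°.

latitude 74.9743°, longitude -69.8298°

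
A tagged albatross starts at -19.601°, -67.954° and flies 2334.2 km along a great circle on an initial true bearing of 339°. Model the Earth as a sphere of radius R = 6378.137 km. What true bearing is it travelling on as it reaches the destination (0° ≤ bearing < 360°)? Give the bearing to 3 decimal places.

Central angle δ = d/R = 0.365969 rad.
Start latitude φ₁ = -0.342102 rad; initial bearing θ = 5.916666 rad.
Destination latitude: φ₂ = arcsin( sin φ₁ cos δ + cos φ₁ sin δ cos θ ) = arcsin(0.001474) = 0.084°.
Δλ = atan2( sin θ sin δ cos φ₁ , cos δ − sin φ₁ sin φ₂ ) = atan2(-0.120812, 0.934272) = -0.128598 rad = -7.368°.
λ₂ = λ₁ + Δλ = -75.322°.
The forward bearing on arrival equals the back-azimuth from the destination plus 180°.
Back-azimuth from P₂ (0.084°, -75.322°) to P₁ (-19.601°, -67.954°), with Δλ' = λ₁ − λ₂ = 7.368°: atan2( sin Δλ' cos φ₁ , cos φ₂ sin φ₁ − sin φ₂ cos φ₁ cos Δλ' ) = 160.269°.
Final bearing = (160.269° + 180°) mod 360° = 340.269°.

final bearing 340.269°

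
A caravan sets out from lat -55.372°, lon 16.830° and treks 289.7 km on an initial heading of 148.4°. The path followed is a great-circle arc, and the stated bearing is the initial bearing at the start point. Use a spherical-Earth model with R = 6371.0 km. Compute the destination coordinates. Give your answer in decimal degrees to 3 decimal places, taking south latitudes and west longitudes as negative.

latitude -57.566°, longitude 19.375°

δ = 289.7/6371 = 0.045472 rad (2.6053°).
Start latitude φ₁ = -0.966424 rad; initial bearing θ = 2.590069 rad.
Destination latitude: φ₂ = arcsin( sin φ₁ cos δ + cos φ₁ sin δ cos θ ) = arcsin(-0.844008) = -57.566°.
Δλ = atan2( sin θ sin δ cos φ₁ , cos δ − sin φ₁ sin φ₂ ) = atan2(0.013535, 0.304467) = 0.044424 rad = 2.545°.
λ₂ = λ₁ + Δλ = 19.375°.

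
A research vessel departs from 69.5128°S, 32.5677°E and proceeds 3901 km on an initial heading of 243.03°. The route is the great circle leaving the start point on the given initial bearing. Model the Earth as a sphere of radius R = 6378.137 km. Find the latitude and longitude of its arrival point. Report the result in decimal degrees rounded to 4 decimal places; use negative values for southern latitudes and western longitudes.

Angular distance δ = d/R = 3901 / 6378.137 = 0.611621 rad.
Converting: φ₁ = -1.213227 rad, θ = 4.241674 rad.
sin φ₂ = sin φ₁ cos δ + cos φ₁ sin δ cos θ = (-0.936750)(0.818719) + (0.349998)(0.574195)(-0.453524) = -0.858078
φ₂ = asin(-0.858078) = -1.031516 rad = -59.1015°.
Δλ = atan2( sin θ sin δ cos φ₁ , cos δ − sin φ₁ sin φ₂ ) = atan2(-0.179111, 0.014913) = -1.487725 rad = -85.2404°.
Hence λ₂ = 32.5677° + -85.2404° = -52.6727°.

latitude -59.1015°, longitude -52.6727°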